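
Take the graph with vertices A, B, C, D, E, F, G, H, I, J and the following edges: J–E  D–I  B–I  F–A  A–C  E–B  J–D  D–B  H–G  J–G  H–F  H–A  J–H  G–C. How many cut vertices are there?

1

Removing J increases the component count from 1 to 2, so J is a cut vertex.
By contrast removing G leaves 1 component; it is not a cut vertex. No other vertex is a cut vertex either.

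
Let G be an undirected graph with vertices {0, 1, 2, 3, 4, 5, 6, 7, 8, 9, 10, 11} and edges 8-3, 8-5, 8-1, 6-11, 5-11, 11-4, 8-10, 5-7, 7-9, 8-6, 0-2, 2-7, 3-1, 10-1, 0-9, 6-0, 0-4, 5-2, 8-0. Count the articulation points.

1

Removing 8 increases the component count from 1 to 2, so 8 is a cut vertex.
By contrast removing 4 leaves 1 component; it is not a cut vertex. No other vertex is a cut vertex either.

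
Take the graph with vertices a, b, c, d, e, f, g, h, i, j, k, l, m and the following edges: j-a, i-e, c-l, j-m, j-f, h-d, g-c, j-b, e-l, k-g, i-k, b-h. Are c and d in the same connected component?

The component containing c is {c, e, g, i, k, l}, and d is not in it.

No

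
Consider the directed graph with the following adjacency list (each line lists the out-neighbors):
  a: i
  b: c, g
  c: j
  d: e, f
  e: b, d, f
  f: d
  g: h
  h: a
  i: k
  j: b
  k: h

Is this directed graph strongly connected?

No

There is no directed path from g to e, so the graph is not strongly connected.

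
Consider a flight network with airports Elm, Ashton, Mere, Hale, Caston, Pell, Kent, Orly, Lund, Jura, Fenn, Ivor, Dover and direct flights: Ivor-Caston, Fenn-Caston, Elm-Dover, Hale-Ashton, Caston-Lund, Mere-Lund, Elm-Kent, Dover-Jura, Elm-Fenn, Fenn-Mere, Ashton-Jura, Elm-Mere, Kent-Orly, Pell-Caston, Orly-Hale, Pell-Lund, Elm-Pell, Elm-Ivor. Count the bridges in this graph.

0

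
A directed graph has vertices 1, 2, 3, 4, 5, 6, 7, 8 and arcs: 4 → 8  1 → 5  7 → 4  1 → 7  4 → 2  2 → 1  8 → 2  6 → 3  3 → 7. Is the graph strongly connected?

No

There is no directed path from 5 to 3, so the graph is not strongly connected.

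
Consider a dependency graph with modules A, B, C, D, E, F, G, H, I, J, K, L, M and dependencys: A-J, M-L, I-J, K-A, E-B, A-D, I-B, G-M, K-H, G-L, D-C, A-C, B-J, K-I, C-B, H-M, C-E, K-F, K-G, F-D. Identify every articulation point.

Removing K increases the component count from 1 to 2, so K is a cut vertex.
By contrast removing C leaves 1 component; it is not a cut vertex. No other vertex is a cut vertex either.

K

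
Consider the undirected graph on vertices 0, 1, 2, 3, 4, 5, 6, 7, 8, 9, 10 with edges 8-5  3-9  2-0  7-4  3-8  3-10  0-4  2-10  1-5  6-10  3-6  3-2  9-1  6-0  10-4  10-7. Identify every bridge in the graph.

none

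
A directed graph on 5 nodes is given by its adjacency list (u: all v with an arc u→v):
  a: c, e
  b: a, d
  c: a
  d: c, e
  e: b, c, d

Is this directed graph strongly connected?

Yes

From a we can reach every vertex (a, b, c, d, e), and every vertex can reach a (a, b, c, d, e). So the whole graph is one strongly connected component.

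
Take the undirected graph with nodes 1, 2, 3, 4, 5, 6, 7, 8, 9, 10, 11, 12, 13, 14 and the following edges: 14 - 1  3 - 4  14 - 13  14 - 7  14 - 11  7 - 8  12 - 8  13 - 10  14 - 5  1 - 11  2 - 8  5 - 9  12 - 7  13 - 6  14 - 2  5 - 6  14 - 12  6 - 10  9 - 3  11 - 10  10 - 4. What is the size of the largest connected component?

14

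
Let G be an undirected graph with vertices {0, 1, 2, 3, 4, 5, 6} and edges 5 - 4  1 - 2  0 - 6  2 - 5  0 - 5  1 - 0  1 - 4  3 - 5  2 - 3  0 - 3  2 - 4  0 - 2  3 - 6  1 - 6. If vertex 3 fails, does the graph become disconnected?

Deleting 3 leaves 1 component (was 1) (its neighbors 0, 2, 5, 6 remain connected to each other), so 3 is not a cut vertex.

No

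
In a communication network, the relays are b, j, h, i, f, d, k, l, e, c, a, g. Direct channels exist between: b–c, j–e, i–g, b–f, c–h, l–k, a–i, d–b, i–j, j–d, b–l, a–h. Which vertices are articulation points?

b, i, j, l

Removing b increases the component count from 1 to 3, so b is a cut vertex.
Removing i increases the component count from 1 to 2, so i is a cut vertex.
Removing j increases the component count from 1 to 2, so j is a cut vertex.
Likewise l is a cut vertex.
By contrast removing d leaves 1 component; it is not a cut vertex. No other vertex is a cut vertex either.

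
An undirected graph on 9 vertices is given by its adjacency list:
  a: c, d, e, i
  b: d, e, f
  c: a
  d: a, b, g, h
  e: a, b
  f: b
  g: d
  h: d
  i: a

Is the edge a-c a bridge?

Removing a-c leaves no path between a and c: the component count goes from 1 to 2. So it is a bridge.

Yes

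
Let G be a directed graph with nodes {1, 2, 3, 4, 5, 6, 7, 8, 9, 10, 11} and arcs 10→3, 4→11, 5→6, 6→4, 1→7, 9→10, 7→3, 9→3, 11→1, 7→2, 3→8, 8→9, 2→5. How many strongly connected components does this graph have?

{1, 2, 4, 5, 6, 7, 11} are all mutually reachable — one SCC of size 7.
{3, 8, 9, 10} are all mutually reachable — one SCC of size 4.
That gives 2 strongly connected components.

2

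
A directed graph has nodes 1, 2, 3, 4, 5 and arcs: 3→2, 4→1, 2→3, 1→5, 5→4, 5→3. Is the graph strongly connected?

No

There is no directed path from 3 to 5, so the graph is not strongly connected.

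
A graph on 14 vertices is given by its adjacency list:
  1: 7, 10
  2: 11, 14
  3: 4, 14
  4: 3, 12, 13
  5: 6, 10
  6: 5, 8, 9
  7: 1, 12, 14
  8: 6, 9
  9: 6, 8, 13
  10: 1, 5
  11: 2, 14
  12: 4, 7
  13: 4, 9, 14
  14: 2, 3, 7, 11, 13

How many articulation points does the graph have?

1

Removing 14 increases the component count from 1 to 2, so 14 is a cut vertex.
By contrast removing 2 leaves 1 component; it is not a cut vertex. No other vertex is a cut vertex either.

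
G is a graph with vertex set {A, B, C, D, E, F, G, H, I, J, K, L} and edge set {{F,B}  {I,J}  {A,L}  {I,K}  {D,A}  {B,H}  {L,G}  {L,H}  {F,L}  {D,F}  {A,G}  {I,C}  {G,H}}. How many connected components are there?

3

E is isolated — a component by itself.
Starting from C we can reach C, I, J, K. That is one component of size 4.
Starting from A we can reach A, B, D, F, G, H, L. That is one component of size 7.
Total: 3 components.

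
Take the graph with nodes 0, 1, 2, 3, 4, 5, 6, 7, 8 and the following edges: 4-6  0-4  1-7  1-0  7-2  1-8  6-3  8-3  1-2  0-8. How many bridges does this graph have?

The edges on the cycle 1-7-2-1 are not bridges since each lies on that cycle.
Every edge lies on some cycle, so there are no bridges.

0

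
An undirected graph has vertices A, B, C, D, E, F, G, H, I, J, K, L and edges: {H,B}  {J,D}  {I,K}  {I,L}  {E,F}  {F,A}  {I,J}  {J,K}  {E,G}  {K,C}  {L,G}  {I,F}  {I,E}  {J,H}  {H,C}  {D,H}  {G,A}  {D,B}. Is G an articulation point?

Deleting G leaves 1 component (was 1) (its neighbors A, E, L remain connected to each other), so G is not a cut vertex.

No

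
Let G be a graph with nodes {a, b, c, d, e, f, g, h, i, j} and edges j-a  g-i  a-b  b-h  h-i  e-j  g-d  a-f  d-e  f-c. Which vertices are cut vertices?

Removing a increases the component count from 1 to 2, so a is a cut vertex.
Removing f increases the component count from 1 to 2, so f is a cut vertex.
By contrast removing c leaves 1 component; it is not a cut vertex. No other vertex is a cut vertex either.

a, f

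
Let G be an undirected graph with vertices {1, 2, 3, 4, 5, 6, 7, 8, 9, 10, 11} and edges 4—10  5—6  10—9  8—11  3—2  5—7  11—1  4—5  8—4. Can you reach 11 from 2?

No

The component containing 2 is {2, 3}, and 11 is not in it.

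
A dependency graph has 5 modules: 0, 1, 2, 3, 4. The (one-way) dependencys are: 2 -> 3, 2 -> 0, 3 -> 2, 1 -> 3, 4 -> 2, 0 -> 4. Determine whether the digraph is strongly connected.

There is no directed path from 0 to 1, so the graph is not strongly connected.

No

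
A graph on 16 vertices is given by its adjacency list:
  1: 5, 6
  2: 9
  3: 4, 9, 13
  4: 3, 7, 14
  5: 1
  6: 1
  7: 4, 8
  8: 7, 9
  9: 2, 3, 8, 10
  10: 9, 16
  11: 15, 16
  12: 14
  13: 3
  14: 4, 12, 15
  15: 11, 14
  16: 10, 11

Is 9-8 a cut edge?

After removing 9-8, the path 9-3-4-7-8 still connects them, so the edge is not a bridge.

No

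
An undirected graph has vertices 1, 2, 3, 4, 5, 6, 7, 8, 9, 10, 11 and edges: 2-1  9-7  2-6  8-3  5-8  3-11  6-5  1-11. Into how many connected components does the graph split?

4

4 is isolated — a component by itself.
10 is isolated — a component by itself.
Starting from 7 we can reach 7, 9. That is one component of size 2.
Starting from 1 we can reach 1, 2, 3, 5, 6, 8, 11. That is one component of size 7.
Total: 4 components.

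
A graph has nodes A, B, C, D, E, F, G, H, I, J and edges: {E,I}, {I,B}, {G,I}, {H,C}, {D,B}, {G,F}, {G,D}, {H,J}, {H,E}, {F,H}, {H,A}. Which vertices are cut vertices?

H

Removing H increases the component count from 1 to 4, so H is a cut vertex.
By contrast removing C leaves 1 component; it is not a cut vertex. No other vertex is a cut vertex either.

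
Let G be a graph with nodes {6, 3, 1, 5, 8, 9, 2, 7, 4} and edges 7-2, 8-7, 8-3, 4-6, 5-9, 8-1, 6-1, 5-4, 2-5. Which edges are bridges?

3-8, 5-9

The edges on the cycle 8-7-2-5-4-6-1-8 are not bridges since each lies on that cycle.
But removing 5-9 disconnects 5 from 9; removing 8-3 disconnects 8 from 3 — these are bridges.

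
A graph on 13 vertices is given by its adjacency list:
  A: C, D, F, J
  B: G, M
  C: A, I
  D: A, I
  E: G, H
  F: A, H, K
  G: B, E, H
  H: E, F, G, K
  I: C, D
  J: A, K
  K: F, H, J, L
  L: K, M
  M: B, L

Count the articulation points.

1

Removing A increases the component count from 1 to 2, so A is a cut vertex.
By contrast removing I leaves 1 component; it is not a cut vertex. No other vertex is a cut vertex either.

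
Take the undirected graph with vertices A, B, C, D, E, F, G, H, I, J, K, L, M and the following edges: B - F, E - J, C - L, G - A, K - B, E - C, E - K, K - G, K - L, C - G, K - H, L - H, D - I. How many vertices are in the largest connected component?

M is isolated — a component by itself.
Starting from D we can reach D, I. That is one component of size 2.
Starting from A we can reach A, B, C, E, F, G, H, J, K, L. That is one component of size 10.
The largest has 10 vertices.

10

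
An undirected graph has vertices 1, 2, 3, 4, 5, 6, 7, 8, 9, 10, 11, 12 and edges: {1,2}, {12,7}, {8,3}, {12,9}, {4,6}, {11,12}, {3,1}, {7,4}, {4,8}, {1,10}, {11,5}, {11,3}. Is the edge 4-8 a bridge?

After removing 4-8, the path 4-7-12-11-3-8 still connects them, so the edge is not a bridge.

No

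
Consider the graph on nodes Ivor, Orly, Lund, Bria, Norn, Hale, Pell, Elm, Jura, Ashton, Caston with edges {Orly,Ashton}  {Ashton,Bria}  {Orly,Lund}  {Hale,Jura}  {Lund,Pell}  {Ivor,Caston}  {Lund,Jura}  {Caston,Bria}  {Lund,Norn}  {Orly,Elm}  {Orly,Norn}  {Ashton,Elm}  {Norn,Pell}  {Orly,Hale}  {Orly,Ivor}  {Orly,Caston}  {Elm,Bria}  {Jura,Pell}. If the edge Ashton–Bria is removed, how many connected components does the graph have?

Ashton and Bria are still connected via Ashton-Elm-Bria, so the component count stays at 1.

1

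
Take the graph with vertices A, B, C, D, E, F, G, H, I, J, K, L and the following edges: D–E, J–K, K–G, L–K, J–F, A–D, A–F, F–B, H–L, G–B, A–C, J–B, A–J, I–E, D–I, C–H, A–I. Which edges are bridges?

none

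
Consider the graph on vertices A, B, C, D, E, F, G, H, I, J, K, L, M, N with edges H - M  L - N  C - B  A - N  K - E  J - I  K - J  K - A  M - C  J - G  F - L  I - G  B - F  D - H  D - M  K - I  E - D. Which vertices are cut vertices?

K

Removing K increases the component count from 1 to 2, so K is a cut vertex.
By contrast removing B leaves 1 component; it is not a cut vertex. No other vertex is a cut vertex either.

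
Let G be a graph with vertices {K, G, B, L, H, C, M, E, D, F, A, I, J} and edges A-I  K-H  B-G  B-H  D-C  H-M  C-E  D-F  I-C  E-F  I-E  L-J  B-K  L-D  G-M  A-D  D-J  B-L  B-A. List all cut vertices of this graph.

Removing B increases the component count from 1 to 2, so B is a cut vertex.
By contrast removing I leaves 1 component; it is not a cut vertex. No other vertex is a cut vertex either.

B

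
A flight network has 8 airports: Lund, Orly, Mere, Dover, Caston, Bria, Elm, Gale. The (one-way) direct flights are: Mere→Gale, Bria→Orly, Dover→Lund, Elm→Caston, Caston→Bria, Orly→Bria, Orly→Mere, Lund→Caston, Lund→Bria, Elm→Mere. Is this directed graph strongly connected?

There is no directed path from Orly to Lund, so the graph is not strongly connected.

No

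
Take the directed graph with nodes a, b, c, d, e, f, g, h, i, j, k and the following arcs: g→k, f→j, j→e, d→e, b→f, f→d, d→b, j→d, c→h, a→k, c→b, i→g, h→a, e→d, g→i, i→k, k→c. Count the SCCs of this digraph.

{b, d, e, f, j} are all mutually reachable — one SCC of size 5.
{a, c, h, k} are all mutually reachable — one SCC of size 4.
{g, i} are all mutually reachable — one SCC of size 2.
That gives 3 strongly connected components.

3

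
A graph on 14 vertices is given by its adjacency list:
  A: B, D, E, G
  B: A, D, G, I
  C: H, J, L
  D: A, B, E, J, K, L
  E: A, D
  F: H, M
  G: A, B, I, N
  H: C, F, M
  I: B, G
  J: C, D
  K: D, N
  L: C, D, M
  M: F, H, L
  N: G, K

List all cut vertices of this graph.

D

Removing D increases the component count from 1 to 2, so D is a cut vertex.
By contrast removing M leaves 1 component; it is not a cut vertex. No other vertex is a cut vertex either.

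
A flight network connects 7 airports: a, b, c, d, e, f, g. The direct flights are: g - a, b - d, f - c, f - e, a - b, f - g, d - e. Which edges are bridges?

c-f

The edges on the cycle f-g-a-b-d-e-f are not bridges since each lies on that cycle.
But removing f - c disconnects f from c — this is a bridge.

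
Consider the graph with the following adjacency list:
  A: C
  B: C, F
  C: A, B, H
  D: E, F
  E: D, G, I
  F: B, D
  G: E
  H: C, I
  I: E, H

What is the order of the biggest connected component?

Starting from A we can reach A, B, C, D, E, F, G, H, I. That is one component of size 9.
The largest has 9 vertices.

9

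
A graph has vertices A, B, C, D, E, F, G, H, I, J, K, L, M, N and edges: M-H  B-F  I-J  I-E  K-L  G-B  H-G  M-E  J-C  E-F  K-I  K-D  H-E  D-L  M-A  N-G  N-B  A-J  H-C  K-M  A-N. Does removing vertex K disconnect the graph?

Deleting K raises the number of components from 1 to 2, so K is a cut vertex.

Yes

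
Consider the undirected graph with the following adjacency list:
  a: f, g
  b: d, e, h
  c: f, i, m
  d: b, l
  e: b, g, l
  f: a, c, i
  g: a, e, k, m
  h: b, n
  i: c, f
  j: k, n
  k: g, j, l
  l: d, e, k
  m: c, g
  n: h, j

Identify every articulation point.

Removing g increases the component count from 1 to 2, so g is a cut vertex.
By contrast removing h leaves 1 component; it is not a cut vertex. No other vertex is a cut vertex either.

g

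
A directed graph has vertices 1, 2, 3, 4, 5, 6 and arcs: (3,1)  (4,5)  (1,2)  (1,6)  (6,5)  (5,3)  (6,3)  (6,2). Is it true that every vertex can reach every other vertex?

There is no directed path from 2 to 3, so the graph is not strongly connected.

No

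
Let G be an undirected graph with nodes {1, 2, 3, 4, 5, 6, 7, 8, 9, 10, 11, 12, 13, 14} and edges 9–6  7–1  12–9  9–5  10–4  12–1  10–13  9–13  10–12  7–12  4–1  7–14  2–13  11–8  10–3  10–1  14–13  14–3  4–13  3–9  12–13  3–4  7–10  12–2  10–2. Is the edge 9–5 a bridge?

Removing 9–5 leaves no path between 9 and 5: the component count goes from 2 to 3. So it is a bridge.

Yes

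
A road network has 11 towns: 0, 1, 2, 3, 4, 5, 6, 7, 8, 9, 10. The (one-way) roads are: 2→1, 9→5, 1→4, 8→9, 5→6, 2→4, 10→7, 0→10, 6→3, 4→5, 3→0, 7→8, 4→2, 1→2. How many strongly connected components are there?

2

{0, 3, 5, 6, 7, 8, 9, 10} are all mutually reachable — one SCC of size 8.
{1, 2, 4} are all mutually reachable — one SCC of size 3.
That gives 2 strongly connected components.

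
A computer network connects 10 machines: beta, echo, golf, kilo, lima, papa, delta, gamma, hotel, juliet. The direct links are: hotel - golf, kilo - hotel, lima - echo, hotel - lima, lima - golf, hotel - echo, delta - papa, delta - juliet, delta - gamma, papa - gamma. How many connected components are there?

beta is isolated — a component by itself.
Starting from papa we can reach papa, delta, gamma, juliet. That is one component of size 4.
Starting from echo we can reach echo, golf, kilo, lima, hotel. That is one component of size 5.
Total: 3 components.

3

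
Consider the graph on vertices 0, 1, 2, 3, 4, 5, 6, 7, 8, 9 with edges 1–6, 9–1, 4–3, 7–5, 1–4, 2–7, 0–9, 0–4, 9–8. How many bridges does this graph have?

The edges on the cycle 0-9-1-4-0 are not bridges since each lies on that cycle.
But removing 7–5 disconnects 7 from 5; removing 4–3 disconnects 4 from 3; removing 7–2 disconnects 7 from 2; removing 1–6 disconnects 1 from 6 — these are bridges.
In total 5 edges are bridges.

5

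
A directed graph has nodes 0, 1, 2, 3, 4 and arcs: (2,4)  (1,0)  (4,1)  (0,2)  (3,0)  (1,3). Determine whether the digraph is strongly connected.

From 0 we can reach every vertex (0, 1, 2, 3, 4), and every vertex can reach 0 (0, 1, 2, 3, 4). So the whole graph is one strongly connected component.

Yes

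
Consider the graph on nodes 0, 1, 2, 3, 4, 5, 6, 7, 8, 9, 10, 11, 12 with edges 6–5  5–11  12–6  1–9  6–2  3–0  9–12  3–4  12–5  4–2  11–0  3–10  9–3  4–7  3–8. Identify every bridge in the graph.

1-9, 10-3, 3-8, 4-7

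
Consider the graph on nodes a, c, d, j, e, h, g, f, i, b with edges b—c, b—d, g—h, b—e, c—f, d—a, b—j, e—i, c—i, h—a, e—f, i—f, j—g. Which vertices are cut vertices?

Removing b increases the component count from 1 to 2, so b is a cut vertex.
By contrast removing g leaves 1 component; it is not a cut vertex. No other vertex is a cut vertex either.

b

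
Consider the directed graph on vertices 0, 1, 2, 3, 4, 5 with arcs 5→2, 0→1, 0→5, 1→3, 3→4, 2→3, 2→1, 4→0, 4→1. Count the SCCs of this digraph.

1

{0, 1, 2, 3, 4, 5} are all mutually reachable — one SCC of size 6.
That gives 1 strongly connected component.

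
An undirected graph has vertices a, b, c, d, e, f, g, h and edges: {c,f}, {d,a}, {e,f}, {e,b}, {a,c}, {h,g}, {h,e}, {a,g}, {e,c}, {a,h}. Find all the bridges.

a-d, b-e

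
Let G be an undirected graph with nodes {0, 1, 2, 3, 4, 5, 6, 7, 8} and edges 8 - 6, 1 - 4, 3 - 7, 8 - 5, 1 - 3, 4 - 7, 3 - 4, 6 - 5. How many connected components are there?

2 is isolated — a component by itself.
0 is isolated — a component by itself.
Starting from 5 we can reach 5, 6, 8. That is one component of size 3.
Starting from 1 we can reach 1, 3, 4, 7. That is one component of size 4.
Total: 4 components.

4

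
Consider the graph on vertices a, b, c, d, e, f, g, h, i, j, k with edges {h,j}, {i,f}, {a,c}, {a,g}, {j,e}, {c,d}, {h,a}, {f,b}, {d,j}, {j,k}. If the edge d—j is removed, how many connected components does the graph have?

2

d and j are still connected via d-c-a-h-j, so the component count stays at 2.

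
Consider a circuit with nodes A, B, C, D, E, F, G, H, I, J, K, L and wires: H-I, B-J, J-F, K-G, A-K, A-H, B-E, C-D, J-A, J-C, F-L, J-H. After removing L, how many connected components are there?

1

With L gone, the remaining components are: {A, B, C, D, E, F, G, H, I, J, K}.
That is 1 component.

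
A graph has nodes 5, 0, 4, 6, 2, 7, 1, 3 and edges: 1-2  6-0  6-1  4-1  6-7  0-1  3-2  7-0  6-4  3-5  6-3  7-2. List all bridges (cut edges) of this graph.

3-5

The edges on the cycle 6-7-0-6 are not bridges since each lies on that cycle.
But removing 5-3 disconnects 5 from 3 — this is a bridge.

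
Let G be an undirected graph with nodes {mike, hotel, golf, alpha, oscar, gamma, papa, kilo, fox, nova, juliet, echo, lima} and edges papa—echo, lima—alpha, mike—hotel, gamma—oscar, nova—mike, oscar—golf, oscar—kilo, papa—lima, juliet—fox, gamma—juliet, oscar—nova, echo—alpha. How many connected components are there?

Starting from echo we can reach echo, lima, papa, alpha. That is one component of size 4.
Starting from fox we can reach fox, golf, kilo, mike, nova, gamma, hotel, oscar, juliet. That is one component of size 9.
Total: 2 components.

2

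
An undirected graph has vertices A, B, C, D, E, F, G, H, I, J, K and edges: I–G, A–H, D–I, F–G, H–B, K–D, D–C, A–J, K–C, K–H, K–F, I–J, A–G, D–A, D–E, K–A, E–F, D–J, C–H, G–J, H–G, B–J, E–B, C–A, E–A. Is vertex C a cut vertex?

No

Deleting C leaves 1 component (was 1) (its neighbors A, D, H, K remain connected to each other), so C is not a cut vertex.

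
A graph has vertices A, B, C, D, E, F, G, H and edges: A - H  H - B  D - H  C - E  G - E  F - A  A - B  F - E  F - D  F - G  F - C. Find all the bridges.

none

The edges on the cycle F-G-E-F are not bridges since each lies on that cycle.
Every edge lies on some cycle, so there are no bridges.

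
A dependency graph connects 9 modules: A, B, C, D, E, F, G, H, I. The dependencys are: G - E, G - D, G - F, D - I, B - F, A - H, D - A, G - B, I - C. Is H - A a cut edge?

Removing H - A leaves no path between H and A: the component count goes from 1 to 2. So it is a bridge.

Yes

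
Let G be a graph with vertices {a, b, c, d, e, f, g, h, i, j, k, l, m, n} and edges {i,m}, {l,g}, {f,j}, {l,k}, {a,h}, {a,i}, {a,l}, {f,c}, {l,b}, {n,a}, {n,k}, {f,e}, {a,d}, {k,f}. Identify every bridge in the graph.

The edges on the cycle n-a-l-k-n are not bridges since each lies on that cycle.
But removing l-b disconnects l from b; removing a-d disconnects a from d; removing a-h disconnects a from h; removing i-m disconnects i from m — these are bridges.
In total 10 edges are bridges.

a-d, a-h, a-i, b-l, c-f, e-f, f-j, f-k, g-l, i-m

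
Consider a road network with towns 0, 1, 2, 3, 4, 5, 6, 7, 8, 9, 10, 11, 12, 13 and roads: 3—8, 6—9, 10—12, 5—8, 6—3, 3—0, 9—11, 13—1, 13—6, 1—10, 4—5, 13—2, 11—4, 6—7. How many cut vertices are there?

Removing 1 increases the component count from 1 to 2, so 1 is a cut vertex.
Removing 3 increases the component count from 1 to 2, so 3 is a cut vertex.
Removing 6 increases the component count from 1 to 3, so 6 is a cut vertex.
Likewise 10, 13 are cut vertices.
By contrast removing 7 leaves 1 component; it is not a cut vertex. No other vertex is a cut vertex either.

5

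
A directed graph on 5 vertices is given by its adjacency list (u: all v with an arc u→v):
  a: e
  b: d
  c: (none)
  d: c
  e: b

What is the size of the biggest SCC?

1

{a} is an SCC by itself.
{d} is an SCC by itself.
{b} is an SCC by itself.
{c} is an SCC by itself.
{e} is an SCC by itself.
The largest has 1 vertex.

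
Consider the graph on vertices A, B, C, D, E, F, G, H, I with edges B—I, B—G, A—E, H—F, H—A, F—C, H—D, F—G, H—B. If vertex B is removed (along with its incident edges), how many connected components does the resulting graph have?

2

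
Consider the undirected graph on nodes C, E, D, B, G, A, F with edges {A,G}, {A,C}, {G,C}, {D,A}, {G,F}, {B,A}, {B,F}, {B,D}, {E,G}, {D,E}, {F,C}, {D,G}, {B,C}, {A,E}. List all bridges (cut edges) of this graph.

none

The edges on the cycle D-A-G-E-D are not bridges since each lies on that cycle.
Every edge lies on some cycle, so there are no bridges.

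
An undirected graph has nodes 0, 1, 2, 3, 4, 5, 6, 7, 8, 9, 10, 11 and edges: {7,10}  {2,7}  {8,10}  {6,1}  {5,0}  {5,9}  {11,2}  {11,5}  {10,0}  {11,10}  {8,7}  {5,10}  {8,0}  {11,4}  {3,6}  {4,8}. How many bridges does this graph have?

The edges on the cycle 11-5-0-10-8-4-11 are not bridges since each lies on that cycle.
But removing 5-9 disconnects 5 from 9; removing 6-1 disconnects 6 from 1; removing 3-6 disconnects 3 from 6 — these are bridges.
That makes 3 bridges.

3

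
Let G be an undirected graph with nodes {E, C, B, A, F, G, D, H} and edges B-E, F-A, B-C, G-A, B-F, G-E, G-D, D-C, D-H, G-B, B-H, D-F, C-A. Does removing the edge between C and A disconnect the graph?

No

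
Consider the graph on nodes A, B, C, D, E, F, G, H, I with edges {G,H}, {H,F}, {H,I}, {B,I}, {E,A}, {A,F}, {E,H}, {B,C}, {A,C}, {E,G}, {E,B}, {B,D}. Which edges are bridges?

The edges on the cycle E-A-F-H-E are not bridges since each lies on that cycle.
But removing D—B disconnects D from B — this is a bridge.

B-D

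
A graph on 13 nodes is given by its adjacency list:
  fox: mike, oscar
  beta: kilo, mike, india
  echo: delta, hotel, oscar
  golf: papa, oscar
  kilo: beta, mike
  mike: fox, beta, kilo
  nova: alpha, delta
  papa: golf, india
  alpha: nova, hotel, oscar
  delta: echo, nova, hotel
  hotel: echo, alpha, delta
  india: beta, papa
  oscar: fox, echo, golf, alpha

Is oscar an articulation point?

Yes

Deleting oscar raises the number of components from 1 to 2, so oscar is a cut vertex.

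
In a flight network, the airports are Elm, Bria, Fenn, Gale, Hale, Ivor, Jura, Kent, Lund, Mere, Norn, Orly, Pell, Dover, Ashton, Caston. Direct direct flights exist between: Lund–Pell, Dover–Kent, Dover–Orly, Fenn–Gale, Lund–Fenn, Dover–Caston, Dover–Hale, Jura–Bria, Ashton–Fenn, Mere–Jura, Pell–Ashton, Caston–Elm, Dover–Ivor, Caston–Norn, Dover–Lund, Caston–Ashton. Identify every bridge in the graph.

Bria-Jura, Caston-Elm, Caston-Norn, Dover-Hale, Dover-Ivor, Dover-Kent, Dover-Orly, Fenn-Gale, Jura-Mere

The edges on the cycle Dover-Lund-Pell-Ashton-Caston-Dover are not bridges since each lies on that cycle.
But removing Dover–Kent disconnects Dover from Kent; removing Mere–Jura disconnects Mere from Jura; removing Dover–Hale disconnects Dover from Hale; removing Dover–Ivor disconnects Dover from Ivor — these are bridges.
In total 9 edges are bridges.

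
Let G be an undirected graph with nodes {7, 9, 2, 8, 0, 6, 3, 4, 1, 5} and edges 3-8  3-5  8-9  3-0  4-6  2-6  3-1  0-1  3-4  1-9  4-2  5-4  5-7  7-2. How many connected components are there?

1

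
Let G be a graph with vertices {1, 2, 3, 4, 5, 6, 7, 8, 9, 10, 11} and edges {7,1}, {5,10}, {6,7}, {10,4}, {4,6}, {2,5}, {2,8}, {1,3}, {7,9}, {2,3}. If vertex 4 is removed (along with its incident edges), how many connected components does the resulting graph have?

2

With 4 gone, the remaining components are: {11}; {1, 2, 3, 5, 6, 7, 8, 9, 10}.
That is 2 components.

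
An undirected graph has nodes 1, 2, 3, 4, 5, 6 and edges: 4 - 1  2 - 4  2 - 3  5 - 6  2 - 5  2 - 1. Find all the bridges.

The edges on the cycle 2-4-1-2 are not bridges since each lies on that cycle.
But removing 5 - 6 disconnects 5 from 6; removing 2 - 3 disconnects 2 from 3; removing 2 - 5 disconnects 2 from 5 — these are bridges.

2-3, 2-5, 5-6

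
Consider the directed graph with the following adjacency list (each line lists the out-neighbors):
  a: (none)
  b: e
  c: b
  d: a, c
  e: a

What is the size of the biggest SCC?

{a} is an SCC by itself.
{c} is an SCC by itself.
{e} is an SCC by itself.
{b} is an SCC by itself.
{d} is an SCC by itself.
The largest has 1 vertex.

1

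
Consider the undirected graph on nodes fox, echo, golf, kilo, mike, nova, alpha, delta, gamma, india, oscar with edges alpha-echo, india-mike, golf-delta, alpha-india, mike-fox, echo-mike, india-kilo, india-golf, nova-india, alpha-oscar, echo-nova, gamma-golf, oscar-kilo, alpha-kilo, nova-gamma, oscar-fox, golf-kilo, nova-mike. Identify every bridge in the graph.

delta-golf

The edges on the cycle nova-india-golf-gamma-nova are not bridges since each lies on that cycle.
But removing golf-delta disconnects golf from delta — this is a bridge.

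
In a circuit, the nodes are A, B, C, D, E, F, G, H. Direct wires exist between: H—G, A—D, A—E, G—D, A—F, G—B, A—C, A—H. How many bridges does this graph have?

The edges on the cycle A-H-G-D-A are not bridges since each lies on that cycle.
But removing G—B disconnects G from B; removing A—F disconnects A from F; removing A—E disconnects A from E; removing A—C disconnects A from C — these are bridges.
That makes 4 bridges.

4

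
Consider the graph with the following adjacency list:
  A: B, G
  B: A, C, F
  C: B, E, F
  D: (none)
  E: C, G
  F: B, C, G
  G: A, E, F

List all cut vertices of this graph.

none

Removing G, for instance, still leaves 2 components. No single vertex removal increases the component count — the graph has no articulation points.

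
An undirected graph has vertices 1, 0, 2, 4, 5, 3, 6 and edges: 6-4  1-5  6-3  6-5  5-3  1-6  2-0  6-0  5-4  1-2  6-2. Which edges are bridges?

The edges on the cycle 6-5-4-6 are not bridges since each lies on that cycle.
Every edge lies on some cycle, so there are no bridges.

none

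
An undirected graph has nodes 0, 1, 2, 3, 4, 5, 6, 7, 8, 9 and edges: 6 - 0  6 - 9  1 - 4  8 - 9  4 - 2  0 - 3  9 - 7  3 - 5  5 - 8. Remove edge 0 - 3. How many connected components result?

0 and 3 are still connected via 0-6-9-8-5-3, so the component count stays at 2.

2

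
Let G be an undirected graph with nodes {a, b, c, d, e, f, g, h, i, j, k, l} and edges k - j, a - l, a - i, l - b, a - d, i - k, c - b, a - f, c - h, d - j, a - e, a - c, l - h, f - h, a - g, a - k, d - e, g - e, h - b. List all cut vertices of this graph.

Removing a increases the component count from 1 to 2, so a is a cut vertex.
By contrast removing f leaves 1 component; it is not a cut vertex. No other vertex is a cut vertex either.

a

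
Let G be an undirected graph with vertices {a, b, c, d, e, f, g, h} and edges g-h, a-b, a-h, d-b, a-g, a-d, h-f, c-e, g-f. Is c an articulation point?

No

Deleting c leaves 2 components (was 2), so c is not a cut vertex.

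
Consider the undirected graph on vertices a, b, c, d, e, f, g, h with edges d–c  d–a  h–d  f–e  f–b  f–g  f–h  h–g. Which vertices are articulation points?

Removing d increases the component count from 1 to 3, so d is a cut vertex.
Removing f increases the component count from 1 to 3, so f is a cut vertex.
Removing h increases the component count from 1 to 2, so h is a cut vertex.
By contrast removing a leaves 1 component; it is not a cut vertex. No other vertex is a cut vertex either.

d, f, h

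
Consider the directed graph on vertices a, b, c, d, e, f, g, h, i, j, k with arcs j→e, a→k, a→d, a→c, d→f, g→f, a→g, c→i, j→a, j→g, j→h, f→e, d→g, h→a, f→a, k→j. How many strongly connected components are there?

5

{a, d, f, g, h, j, k} are all mutually reachable — one SCC of size 7.
{b} is an SCC by itself.
{e} is an SCC by itself.
{i} is an SCC by itself.
{c} is an SCC by itself.
That gives 5 strongly connected components.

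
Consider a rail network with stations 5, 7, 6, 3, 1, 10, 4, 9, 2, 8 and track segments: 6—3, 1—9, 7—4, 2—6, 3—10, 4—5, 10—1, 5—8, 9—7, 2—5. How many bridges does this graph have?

The edges on the cycle 2-6-3-10-1-9-7-4-5-2 are not bridges since each lies on that cycle.
But removing 5—8 disconnects 5 from 8 — this is a bridge.

1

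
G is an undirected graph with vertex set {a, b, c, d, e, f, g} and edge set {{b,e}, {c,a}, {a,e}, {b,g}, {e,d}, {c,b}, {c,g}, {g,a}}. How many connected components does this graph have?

f is isolated — a component by itself.
Starting from a we can reach a, b, c, d, e, g. That is one component of size 6.
Total: 2 components.

2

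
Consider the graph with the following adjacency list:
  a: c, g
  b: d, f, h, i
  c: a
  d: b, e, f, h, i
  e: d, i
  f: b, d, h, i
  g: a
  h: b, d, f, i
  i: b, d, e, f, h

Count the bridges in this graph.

2

The edges on the cycle i-h-f-i are not bridges since each lies on that cycle.
But removing c-a disconnects c from a; removing g-a disconnects g from a — these are bridges.
That makes 2 bridges.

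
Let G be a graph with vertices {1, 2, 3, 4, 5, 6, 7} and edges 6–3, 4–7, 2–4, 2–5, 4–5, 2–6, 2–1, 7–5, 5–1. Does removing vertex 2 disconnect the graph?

Yes

Deleting 2 raises the number of components from 1 to 2, so 2 is a cut vertex.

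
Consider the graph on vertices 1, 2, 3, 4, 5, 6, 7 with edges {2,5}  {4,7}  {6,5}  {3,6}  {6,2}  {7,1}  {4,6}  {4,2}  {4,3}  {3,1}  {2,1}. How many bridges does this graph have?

0

The edges on the cycle 4-3-6-2-1-7-4 are not bridges since each lies on that cycle.
Every edge lies on some cycle, so there are no bridges.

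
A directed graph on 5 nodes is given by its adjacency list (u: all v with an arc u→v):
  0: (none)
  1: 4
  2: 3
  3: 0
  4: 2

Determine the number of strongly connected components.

5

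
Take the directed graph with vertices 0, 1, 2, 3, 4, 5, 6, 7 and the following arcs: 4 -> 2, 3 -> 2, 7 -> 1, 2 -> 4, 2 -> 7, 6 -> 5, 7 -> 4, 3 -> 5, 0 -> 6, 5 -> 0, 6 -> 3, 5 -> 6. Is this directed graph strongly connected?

No

There is no directed path from 2 to 6, so the graph is not strongly connected.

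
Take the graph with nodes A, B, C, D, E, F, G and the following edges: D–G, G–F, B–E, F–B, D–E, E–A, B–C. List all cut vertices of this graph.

B, E

Removing B increases the component count from 1 to 2, so B is a cut vertex.
Removing E increases the component count from 1 to 2, so E is a cut vertex.
By contrast removing G leaves 1 component; it is not a cut vertex. No other vertex is a cut vertex either.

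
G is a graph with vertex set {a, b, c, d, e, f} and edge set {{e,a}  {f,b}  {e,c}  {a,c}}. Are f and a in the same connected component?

No

The component containing f is {b, f}, and a is not in it.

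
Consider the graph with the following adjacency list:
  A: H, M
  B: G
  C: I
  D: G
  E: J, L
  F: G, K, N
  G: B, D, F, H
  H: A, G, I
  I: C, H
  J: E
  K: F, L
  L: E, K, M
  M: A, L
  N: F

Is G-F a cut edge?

No

After removing G-F, the path G-H-A-M-L-K-F still connects them, so the edge is not a bridge.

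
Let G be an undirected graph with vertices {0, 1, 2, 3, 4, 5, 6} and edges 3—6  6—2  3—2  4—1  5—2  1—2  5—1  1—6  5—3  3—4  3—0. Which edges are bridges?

The edges on the cycle 5-3-4-1-5 are not bridges since each lies on that cycle.
But removing 0—3 disconnects 0 from 3 — this is a bridge.

0-3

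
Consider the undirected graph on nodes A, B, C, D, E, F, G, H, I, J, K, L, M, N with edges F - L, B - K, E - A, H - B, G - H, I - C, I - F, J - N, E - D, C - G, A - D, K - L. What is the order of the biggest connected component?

8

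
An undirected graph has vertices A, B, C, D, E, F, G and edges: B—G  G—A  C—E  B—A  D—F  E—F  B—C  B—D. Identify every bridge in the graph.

The edges on the cycle B-G-A-B are not bridges since each lies on that cycle.
Every edge lies on some cycle, so there are no bridges.

none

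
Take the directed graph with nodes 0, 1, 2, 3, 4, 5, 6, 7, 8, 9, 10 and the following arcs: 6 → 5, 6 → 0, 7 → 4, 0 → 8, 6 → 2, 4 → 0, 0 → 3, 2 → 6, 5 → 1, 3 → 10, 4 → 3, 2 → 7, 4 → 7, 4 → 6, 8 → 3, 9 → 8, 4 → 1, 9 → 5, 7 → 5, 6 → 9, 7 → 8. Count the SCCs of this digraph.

{2, 4, 6, 7} are all mutually reachable — one SCC of size 4.
{3} is an SCC by itself.
{5} is an SCC by itself.
{1} is an SCC by itself.
{9} is an SCC by itself.
(and 3 more singleton SCCs)
That gives 8 strongly connected components.

8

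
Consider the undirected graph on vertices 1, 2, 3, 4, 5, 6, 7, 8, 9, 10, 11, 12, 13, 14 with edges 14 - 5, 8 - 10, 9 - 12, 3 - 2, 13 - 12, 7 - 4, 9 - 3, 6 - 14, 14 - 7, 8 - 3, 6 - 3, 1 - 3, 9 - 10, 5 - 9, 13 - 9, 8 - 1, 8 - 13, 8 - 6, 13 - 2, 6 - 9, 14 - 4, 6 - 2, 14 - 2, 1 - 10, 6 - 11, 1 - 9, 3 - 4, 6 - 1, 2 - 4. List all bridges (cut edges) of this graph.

11-6

The edges on the cycle 8-13-12-9-6-8 are not bridges since each lies on that cycle.
But removing 6 - 11 disconnects 6 from 11 — this is a bridge.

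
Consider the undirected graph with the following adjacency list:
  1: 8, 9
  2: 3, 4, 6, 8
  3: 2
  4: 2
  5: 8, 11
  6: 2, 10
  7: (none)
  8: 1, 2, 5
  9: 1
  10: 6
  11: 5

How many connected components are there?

7 is isolated — a component by itself.
Starting from 1 we can reach 1, 2, 3, 4, 5, 6, 8, 9, 10, 11. That is one component of size 10.
Total: 2 components.

2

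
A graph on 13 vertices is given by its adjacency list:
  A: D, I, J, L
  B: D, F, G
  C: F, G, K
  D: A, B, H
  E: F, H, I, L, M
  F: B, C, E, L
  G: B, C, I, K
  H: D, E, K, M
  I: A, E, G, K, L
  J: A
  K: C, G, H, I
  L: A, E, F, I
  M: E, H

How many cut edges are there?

1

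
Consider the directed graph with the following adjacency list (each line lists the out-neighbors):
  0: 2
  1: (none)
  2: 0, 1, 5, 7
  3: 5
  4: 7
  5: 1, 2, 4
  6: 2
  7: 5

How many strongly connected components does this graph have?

{0, 2, 4, 5, 7} are all mutually reachable — one SCC of size 5.
{6} is an SCC by itself.
{3} is an SCC by itself.
{1} is an SCC by itself.
That gives 4 strongly connected components.

4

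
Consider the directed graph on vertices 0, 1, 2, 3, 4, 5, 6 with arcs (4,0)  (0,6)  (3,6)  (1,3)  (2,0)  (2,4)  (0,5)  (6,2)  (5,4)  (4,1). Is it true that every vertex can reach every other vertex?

From 4 we can reach every vertex (0, 1, 2, 3, 4, 5, 6), and every vertex can reach 4 (0, 1, 2, 3, 4, 5, 6). So the whole graph is one strongly connected component.

Yes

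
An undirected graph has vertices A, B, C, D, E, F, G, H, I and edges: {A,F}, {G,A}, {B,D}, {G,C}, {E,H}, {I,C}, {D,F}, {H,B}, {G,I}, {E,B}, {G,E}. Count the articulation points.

1

Removing G increases the component count from 1 to 2, so G is a cut vertex.
By contrast removing H leaves 1 component; it is not a cut vertex. No other vertex is a cut vertex either.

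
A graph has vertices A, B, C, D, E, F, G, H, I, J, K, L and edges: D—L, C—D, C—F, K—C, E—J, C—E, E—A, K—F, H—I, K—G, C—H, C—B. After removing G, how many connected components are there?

With G gone, the remaining components are: {A, B, C, D, E, F, H, I, J, K, L}.
That is 1 component.

1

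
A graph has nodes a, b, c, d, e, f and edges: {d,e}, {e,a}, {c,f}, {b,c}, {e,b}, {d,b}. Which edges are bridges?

a-e, b-c, c-f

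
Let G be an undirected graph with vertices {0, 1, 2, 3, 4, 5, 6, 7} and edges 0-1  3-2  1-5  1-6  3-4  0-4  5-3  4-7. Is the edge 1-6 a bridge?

Yes

Removing 1-6 leaves no path between 1 and 6: the component count goes from 1 to 2. So it is a bridge.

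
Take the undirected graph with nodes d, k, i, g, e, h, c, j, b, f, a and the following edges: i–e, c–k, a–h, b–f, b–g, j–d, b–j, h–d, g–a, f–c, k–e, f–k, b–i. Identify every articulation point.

b

Removing b increases the component count from 1 to 2, so b is a cut vertex.
By contrast removing i leaves 1 component; it is not a cut vertex. No other vertex is a cut vertex either.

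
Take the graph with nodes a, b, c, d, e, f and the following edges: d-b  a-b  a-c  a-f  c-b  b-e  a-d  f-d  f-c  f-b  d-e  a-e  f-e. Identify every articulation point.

none

Removing e, for instance, still leaves 1 component. No single vertex removal increases the component count — the graph has no articulation points.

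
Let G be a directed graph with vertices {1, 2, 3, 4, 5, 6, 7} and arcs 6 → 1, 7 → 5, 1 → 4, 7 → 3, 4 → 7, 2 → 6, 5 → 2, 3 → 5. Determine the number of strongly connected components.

{1, 2, 3, 4, 5, 6, 7} are all mutually reachable — one SCC of size 7.
That gives 1 strongly connected component.

1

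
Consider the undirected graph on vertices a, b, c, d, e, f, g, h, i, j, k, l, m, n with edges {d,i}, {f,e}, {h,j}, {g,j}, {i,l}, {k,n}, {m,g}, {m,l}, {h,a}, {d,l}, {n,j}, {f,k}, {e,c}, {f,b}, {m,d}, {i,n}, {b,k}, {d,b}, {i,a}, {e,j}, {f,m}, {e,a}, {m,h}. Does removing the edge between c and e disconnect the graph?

Removing c–e leaves no path between c and e: the component count goes from 1 to 2. So it is a bridge.

Yes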